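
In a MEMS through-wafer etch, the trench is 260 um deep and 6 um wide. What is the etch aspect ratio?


Step 1: AR = depth / width
Step 2: AR = 260 / 6
AR = 43.3


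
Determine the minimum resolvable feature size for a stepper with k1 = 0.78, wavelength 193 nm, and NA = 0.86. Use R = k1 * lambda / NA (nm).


Step 1: Identify values: k1 = 0.78, lambda = 193 nm, NA = 0.86
Step 2: R = k1 * lambda / NA
R = 0.78 * 193 / 0.86
R = 175.0 nm


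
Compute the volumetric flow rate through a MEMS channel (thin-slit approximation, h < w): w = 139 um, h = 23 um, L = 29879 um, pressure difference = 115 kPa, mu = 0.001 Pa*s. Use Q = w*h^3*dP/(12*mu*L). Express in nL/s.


Step 1: Convert all dimensions to SI (meters).
w = 139e-6 m, h = 23e-6 m, L = 29879e-6 m, dP = 115e3 Pa
Step 2: Q = w * h^3 * dP / (12 * mu * L)
Q = 139e-6 * (23e-6)^3 * 115e3 / (12 * 0.001 * 29879e-6) = 5.4243642e-10 m^3/s
Step 3: Convert Q from m^3/s to nL/s (1 m^3 = 1e12 nL, so multiply by 1e12).
Q = 542.436 nL/s


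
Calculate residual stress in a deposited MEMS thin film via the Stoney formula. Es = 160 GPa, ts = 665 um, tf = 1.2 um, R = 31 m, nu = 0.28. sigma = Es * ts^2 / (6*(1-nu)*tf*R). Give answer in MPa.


Step 1: Compute numerator: Es * ts^2 = 160 * 665^2 = 70756000 (GPa*um^2)
Step 2: Compute denominator (R in um): 6*(1-nu)*tf*R = 6*0.72*1.2*31e6 = 160704000.0 (um^2)
Step 3: sigma (GPa) = 70756000 / 160704000.0 = 4.40288e-01 GPa
Step 4: Convert to MPa (x1000): sigma = 440.3 MPa


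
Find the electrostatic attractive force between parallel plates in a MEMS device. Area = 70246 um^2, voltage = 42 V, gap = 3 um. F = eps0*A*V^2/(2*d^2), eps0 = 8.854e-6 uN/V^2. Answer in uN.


Step 1: Identify parameters.
eps0 = 8.854e-6 uN/V^2, A = 70246 um^2, V = 42 V, d = 3 um
Step 2: Compute V^2 = 42^2 = 1764
Step 3: Compute d^2 = 3^2 = 9
Step 4: F = 0.5 * 8.854e-6 * 70246 * 1764 / 9
F = 60.952 uN


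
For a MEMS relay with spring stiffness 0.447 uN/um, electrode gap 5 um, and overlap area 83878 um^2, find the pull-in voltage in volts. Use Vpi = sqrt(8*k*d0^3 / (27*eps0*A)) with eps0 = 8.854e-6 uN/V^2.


Step 1: Compute numerator: 8 * k * d0^3 = 8 * 0.447 * 5^3 = 447.0
Step 2: Compute denominator: 27 * eps0 * A = 27 * 8.854e-6 * 83878 = 20.051707
Step 3: Vpi = sqrt(447.0 / 20.051707)
Vpi = 4.72 V


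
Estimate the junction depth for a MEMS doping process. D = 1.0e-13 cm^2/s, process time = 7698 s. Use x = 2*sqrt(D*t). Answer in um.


Step 1: Compute D*t = 1.0e-13 * 7698 = 7.698e-10 cm^2
Step 2: sqrt(D*t) = 2.7745e-05 cm
Step 3: x = 2 * 2.7745e-05 cm = 5.549e-05 cm
Step 4: Convert to um (1 cm = 1e4 um): x = 0.555 um


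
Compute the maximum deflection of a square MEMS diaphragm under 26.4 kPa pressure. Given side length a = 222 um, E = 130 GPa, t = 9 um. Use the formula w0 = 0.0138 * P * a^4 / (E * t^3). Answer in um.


Step 1: Convert pressure to compatible units (E is in GPa, so P in GPa).
P = 26.4 kPa = 26.4e-6 GPa
Step 2: Compute numerator: 0.0138 * P * a^4.
a^4 = 222^4 = 2428912656
numerator = 0.0138 * 26.4e-6 * 2428912656 = 8.849e+02
Step 3: Compute denominator: E * t^3 = 130 * 9^3 = 94770
Step 4: w0 = numerator / denominator = 8.849e+02 / 94770 = 0.0093 um


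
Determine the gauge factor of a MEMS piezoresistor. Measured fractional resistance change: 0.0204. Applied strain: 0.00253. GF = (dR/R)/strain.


Step 1: Identify values.
dR/R = 0.0204, strain = 0.00253
Step 2: GF = (dR/R) / strain = 0.0204 / 0.00253
GF = 8.1


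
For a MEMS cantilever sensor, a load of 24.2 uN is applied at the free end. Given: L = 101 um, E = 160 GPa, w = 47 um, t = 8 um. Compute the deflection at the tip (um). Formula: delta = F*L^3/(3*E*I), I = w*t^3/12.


Step 1: Calculate the second moment of area.
I = w * t^3 / 12 = 47 * 8^3 / 12 = 2005.3333 um^4
Step 2: Convert E to consistent units (1 GPa = 1000 uN/um^2).
E = 160 GPa = 160000 uN/um^2
Step 3: Calculate tip deflection.
delta = F * L^3 / (3 * E * I)
delta = 24.2 * 101^3 / (3 * 160000 * 2005.3333)
delta = 0.0259 um


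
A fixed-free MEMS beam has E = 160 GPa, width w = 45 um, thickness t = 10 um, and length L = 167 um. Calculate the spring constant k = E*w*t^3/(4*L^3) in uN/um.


Step 1: Convert E to consistent units (1 GPa = 1000 uN/um^2).
E = 160 GPa = 160000 uN/um^2
Step 2: Compute t^3 = 10^3 = 1000
Step 3: Compute L^3 = 167^3 = 4657463
Step 4: k = 160000 * 45 * 1000 / (4 * 4657463)
k = 386.4765 uN/um


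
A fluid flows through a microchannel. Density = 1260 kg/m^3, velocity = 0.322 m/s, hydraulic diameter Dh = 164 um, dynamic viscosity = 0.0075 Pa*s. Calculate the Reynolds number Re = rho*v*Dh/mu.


Step 1: Convert Dh to meters: Dh = 164e-6 m
Step 2: Re = rho * v * Dh / mu
Re = 1260 * 0.322 * 164e-6 / 0.0075
Re = 8.872


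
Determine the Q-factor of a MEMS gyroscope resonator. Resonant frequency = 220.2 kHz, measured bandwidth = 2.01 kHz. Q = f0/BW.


Step 1: Q = f0 / bandwidth
Step 2: Q = 220.2 / 2.01
Q = 109.6


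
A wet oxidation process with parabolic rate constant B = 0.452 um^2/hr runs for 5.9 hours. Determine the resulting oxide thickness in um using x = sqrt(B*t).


Step 1: Compute B*t = 0.452 * 5.9 = 2.6668
Step 2: x = sqrt(2.6668)
x = 1.633 um


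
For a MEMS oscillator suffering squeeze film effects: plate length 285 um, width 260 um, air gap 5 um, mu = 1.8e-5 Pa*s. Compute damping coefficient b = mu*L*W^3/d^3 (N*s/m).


Step 1: Convert to SI.
L = 285e-6 m, W = 260e-6 m, d = 5e-6 m
Step 2: W^3 = (260e-6)^3 = 1.76e-11 m^3
Step 3: d^3 = (5e-6)^3 = 1.25e-16 m^3
Step 4: b = 1.8e-5 * 285e-6 * 1.76e-11 / 1.25e-16
b = 7.21e-04 N*s/m


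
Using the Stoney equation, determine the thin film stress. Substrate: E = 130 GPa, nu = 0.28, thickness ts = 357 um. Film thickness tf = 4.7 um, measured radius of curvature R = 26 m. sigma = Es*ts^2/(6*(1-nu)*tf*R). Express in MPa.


Step 1: Compute numerator: Es * ts^2 = 130 * 357^2 = 16568370 (GPa*um^2)
Step 2: Compute denominator (R in um): 6*(1-nu)*tf*R = 6*0.72*4.7*26e6 = 527904000.0 (um^2)
Step 3: sigma (GPa) = 16568370 / 527904000.0 = 3.1385e-02 GPa
Step 4: Convert to MPa (x1000): sigma = 31.4 MPa


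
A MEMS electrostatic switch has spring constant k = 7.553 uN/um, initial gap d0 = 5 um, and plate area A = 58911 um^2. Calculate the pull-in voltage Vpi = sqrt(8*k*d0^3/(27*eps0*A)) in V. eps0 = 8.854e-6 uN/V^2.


Step 1: Compute numerator: 8 * k * d0^3 = 8 * 7.553 * 5^3 = 7553.0
Step 2: Compute denominator: 27 * eps0 * A = 27 * 8.854e-6 * 58911 = 14.083146
Step 3: Vpi = sqrt(7553.0 / 14.083146)
Vpi = 23.16 V


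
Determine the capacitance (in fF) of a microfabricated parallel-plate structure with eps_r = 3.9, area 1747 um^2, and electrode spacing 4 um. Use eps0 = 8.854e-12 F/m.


Step 1: Convert area to m^2: A = 1747e-12 m^2
Step 2: Convert gap to m: d = 4e-6 m
Step 3: C = eps0 * eps_r * A / d
C = 8.854e-12 * 3.9 * 1747e-12 / 4e-6
Step 4: Convert to fF (multiply by 1e15).
C = 15.08 fF


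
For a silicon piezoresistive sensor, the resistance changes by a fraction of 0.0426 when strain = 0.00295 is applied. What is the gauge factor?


Step 1: Identify values.
dR/R = 0.0426, strain = 0.00295
Step 2: GF = (dR/R) / strain = 0.0426 / 0.00295
GF = 14.4


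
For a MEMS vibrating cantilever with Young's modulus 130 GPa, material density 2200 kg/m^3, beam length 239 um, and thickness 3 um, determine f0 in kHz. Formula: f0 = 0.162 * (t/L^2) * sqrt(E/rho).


Step 1: Convert units to SI.
t_SI = 3e-6 m, L_SI = 239e-6 m
Step 2: Calculate sqrt(E/rho).
sqrt(130e9 / 2200) = 7687.06 m/s
Step 3: Compute f0.
f0 = 0.162 * 3e-6 / (239e-6)^2 * 7687.06 = 65403.5 Hz = 65.4 kHz


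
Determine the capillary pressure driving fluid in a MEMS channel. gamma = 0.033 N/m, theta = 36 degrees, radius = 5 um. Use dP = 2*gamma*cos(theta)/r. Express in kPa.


Step 1: cos(36 deg) = 0.809
Step 2: Convert r to m: r = 5e-6 m
Step 3: dP = 2 * 0.033 * 0.809 / 5e-6 = 10678.8 Pa
Step 4: Convert Pa to kPa (divide by 1000).
dP = 10.68 kPa


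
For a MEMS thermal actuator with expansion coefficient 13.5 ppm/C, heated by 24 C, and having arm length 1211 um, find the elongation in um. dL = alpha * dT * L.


Step 1: Convert CTE: alpha = 13.5 ppm/C = 13.5e-6 /C
Step 2: dL = 13.5e-6 * 24 * 1211
dL = 0.3924 um


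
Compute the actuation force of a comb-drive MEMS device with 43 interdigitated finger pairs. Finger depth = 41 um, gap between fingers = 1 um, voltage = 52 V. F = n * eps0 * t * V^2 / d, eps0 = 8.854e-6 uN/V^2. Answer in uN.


Step 1: Parameters: n=43, eps0=8.854e-6 uN/V^2, t=41 um, V=52 V, d=1 um
Step 2: V^2 = 2704
Step 3: F = 43 * 8.854e-6 * 41 * 2704 / 1
F = 42.208 uN


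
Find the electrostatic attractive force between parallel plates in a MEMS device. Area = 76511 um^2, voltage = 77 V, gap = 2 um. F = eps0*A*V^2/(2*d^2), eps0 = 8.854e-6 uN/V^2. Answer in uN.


Step 1: Identify parameters.
eps0 = 8.854e-6 uN/V^2, A = 76511 um^2, V = 77 V, d = 2 um
Step 2: Compute V^2 = 77^2 = 5929
Step 3: Compute d^2 = 2^2 = 4
Step 4: F = 0.5 * 8.854e-6 * 76511 * 5929 / 4
F = 502.059 uN


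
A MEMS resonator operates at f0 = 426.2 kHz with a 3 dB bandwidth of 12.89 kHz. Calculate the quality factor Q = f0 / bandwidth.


Step 1: Q = f0 / bandwidth
Step 2: Q = 426.2 / 12.89
Q = 33.1


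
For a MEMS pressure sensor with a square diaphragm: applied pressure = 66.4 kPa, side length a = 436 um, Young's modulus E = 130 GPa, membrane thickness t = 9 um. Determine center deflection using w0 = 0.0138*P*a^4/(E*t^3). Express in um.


Step 1: Convert pressure to compatible units (E is in GPa, so P in GPa).
P = 66.4 kPa = 66.4e-6 GPa
Step 2: Compute numerator: 0.0138 * P * a^4.
a^4 = 436^4 = 36136489216
numerator = 0.0138 * 66.4e-6 * 36136489216 = 3.31126e+04
Step 3: Compute denominator: E * t^3 = 130 * 9^3 = 94770
Step 4: w0 = numerator / denominator = 3.31126e+04 / 94770 = 0.3494 um


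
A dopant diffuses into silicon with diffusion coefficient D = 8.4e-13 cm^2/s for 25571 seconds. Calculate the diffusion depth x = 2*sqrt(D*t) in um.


Step 1: Compute D*t = 8.4e-13 * 25571 = 2.147964e-08 cm^2
Step 2: sqrt(D*t) = 1.46559e-04 cm
Step 3: x = 2 * 1.46559e-04 cm = 2.93118e-04 cm
Step 4: Convert to um (1 cm = 1e4 um): x = 2.931 um


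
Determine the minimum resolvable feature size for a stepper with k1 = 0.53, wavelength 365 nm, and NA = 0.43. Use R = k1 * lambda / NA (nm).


Step 1: Identify values: k1 = 0.53, lambda = 365 nm, NA = 0.43
Step 2: R = k1 * lambda / NA
R = 0.53 * 365 / 0.43
R = 449.9 nm


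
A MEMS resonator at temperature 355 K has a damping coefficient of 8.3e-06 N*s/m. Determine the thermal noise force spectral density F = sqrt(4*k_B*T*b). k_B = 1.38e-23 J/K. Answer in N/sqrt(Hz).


Step 1: Compute 4 * k_B * T * b
= 4 * 1.38e-23 * 355 * 8.3e-06
= 1.6265e-25 N^2/Hz
Step 2: F_noise = sqrt(1.6265e-25)
F_noise = 4.03e-13 N/sqrt(Hz)


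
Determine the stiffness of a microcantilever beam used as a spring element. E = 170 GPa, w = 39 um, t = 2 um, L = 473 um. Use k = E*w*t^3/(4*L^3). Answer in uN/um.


Step 1: Convert E to consistent units (1 GPa = 1000 uN/um^2).
E = 170 GPa = 170000 uN/um^2
Step 2: Compute t^3 = 2^3 = 8
Step 3: Compute L^3 = 473^3 = 105823817
Step 4: k = 170000 * 39 * 8 / (4 * 105823817)
k = 0.1253 uN/um


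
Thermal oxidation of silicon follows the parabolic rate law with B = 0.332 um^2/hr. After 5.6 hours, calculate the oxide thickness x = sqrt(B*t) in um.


Step 1: Compute B*t = 0.332 * 5.6 = 1.8592
Step 2: x = sqrt(1.8592)
x = 1.364 um


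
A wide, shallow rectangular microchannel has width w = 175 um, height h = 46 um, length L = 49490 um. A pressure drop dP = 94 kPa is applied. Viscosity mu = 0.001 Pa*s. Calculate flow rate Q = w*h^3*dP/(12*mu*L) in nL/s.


Step 1: Convert all dimensions to SI (meters).
w = 175e-6 m, h = 46e-6 m, L = 49490e-6 m, dP = 94e3 Pa
Step 2: Q = w * h^3 * dP / (12 * mu * L)
Q = 175e-6 * (46e-6)^3 * 94e3 / (12 * 0.001 * 49490e-6) = 2.69612918e-09 m^3/s
Step 3: Convert Q from m^3/s to nL/s (1 m^3 = 1e12 nL, so multiply by 1e12).
Q = 2696.129 nL/s


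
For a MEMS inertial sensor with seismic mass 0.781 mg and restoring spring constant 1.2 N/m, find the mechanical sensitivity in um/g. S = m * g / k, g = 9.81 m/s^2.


Step 1: Convert mass: m = 0.781 mg = 7.81e-07 kg
Step 2: S = m * g / k = 7.81e-07 * 9.81 / 1.2
Step 3: S = 6.38e-06 m/g
Step 4: Convert to um/g: S = 6.385 um/g


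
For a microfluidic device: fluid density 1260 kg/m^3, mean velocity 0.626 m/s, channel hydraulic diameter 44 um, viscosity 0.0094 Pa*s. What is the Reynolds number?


Step 1: Convert Dh to meters: Dh = 44e-6 m
Step 2: Re = rho * v * Dh / mu
Re = 1260 * 0.626 * 44e-6 / 0.0094
Re = 3.692


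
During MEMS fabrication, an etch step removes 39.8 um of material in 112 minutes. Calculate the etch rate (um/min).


Step 1: Etch rate = depth / time
Step 2: rate = 39.8 / 112
rate = 0.355 um/min


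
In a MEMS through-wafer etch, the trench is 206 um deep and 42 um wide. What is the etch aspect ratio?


Step 1: AR = depth / width
Step 2: AR = 206 / 42
AR = 4.9


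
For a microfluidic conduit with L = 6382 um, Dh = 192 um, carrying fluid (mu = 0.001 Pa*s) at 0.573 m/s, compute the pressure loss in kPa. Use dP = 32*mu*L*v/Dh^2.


Step 1: Convert to SI: L = 6382e-6 m, Dh = 192e-6 m
Step 2: dP = 32 * 0.001 * 6382e-6 * 0.573 / (192e-6)^2
Step 3: dP = 3174.38 Pa
Step 4: Convert to kPa: dP = 3.17 kPa


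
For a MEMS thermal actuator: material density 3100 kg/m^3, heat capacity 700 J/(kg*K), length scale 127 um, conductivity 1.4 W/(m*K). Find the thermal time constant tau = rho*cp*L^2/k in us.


Step 1: Convert L to m: L = 127e-6 m
Step 2: L^2 = (127e-6)^2 = 1.6129e-08 m^2
Step 3: tau = 3100 * 700 * 1.6129e-08 / 1.4 = 2.499995e-02 s
Step 4: Convert to microseconds (multiply by 1e6).
tau = 24999.95 us


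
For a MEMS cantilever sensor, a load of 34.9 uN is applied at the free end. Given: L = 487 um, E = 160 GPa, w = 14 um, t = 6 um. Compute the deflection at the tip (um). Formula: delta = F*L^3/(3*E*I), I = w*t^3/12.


Step 1: Calculate the second moment of area.
I = w * t^3 / 12 = 14 * 6^3 / 12 = 252.0 um^4
Step 2: Convert E to consistent units (1 GPa = 1000 uN/um^2).
E = 160 GPa = 160000 uN/um^2
Step 3: Calculate tip deflection.
delta = F * L^3 / (3 * E * I)
delta = 34.9 * 487^3 / (3 * 160000 * 252.0)
delta = 33.325 um


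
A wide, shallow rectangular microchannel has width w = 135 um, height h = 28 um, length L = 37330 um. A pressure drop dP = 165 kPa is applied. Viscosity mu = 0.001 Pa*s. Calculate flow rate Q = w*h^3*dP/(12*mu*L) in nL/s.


Step 1: Convert all dimensions to SI (meters).
w = 135e-6 m, h = 28e-6 m, L = 37330e-6 m, dP = 165e3 Pa
Step 2: Q = w * h^3 * dP / (12 * mu * L)
Q = 135e-6 * (28e-6)^3 * 165e3 / (12 * 0.001 * 37330e-6) = 1.09157246e-09 m^3/s
Step 3: Convert Q from m^3/s to nL/s (1 m^3 = 1e12 nL, so multiply by 1e12).
Q = 1091.572 nL/s


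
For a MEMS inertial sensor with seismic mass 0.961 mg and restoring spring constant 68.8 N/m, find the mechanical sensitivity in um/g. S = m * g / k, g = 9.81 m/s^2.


Step 1: Convert mass: m = 0.961 mg = 9.61e-07 kg
Step 2: S = m * g / k = 9.61e-07 * 9.81 / 68.8
Step 3: S = 1.37e-07 m/g
Step 4: Convert to um/g: S = 0.137 um/g


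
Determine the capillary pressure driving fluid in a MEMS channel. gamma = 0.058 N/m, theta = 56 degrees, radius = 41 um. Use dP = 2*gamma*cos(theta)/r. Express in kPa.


Step 1: cos(56 deg) = 0.5592
Step 2: Convert r to m: r = 41e-6 m
Step 3: dP = 2 * 0.058 * 0.5592 / 41e-6 = 1582.1 Pa
Step 4: Convert Pa to kPa (divide by 1000).
dP = 1.58 kPa


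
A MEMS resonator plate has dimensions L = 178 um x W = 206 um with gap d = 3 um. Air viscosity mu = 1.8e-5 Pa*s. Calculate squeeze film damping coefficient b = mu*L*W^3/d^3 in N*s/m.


Step 1: Convert to SI.
L = 178e-6 m, W = 206e-6 m, d = 3e-6 m
Step 2: W^3 = (206e-6)^3 = 8.74e-12 m^3
Step 3: d^3 = (3e-6)^3 = 2.70e-17 m^3
Step 4: b = 1.8e-5 * 178e-6 * 8.74e-12 / 2.70e-17
b = 1.04e-03 N*s/m


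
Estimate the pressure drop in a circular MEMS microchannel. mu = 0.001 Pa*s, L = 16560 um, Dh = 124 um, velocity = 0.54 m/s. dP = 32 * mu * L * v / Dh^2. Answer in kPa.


Step 1: Convert to SI: L = 16560e-6 m, Dh = 124e-6 m
Step 2: dP = 32 * 0.001 * 16560e-6 * 0.54 / (124e-6)^2
Step 3: dP = 18610.61 Pa
Step 4: Convert to kPa: dP = 18.61 kPa


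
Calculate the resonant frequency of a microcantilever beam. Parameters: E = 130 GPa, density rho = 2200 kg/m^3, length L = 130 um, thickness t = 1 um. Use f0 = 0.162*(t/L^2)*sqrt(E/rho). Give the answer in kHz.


Step 1: Convert units to SI.
t_SI = 1e-6 m, L_SI = 130e-6 m
Step 2: Calculate sqrt(E/rho).
sqrt(130e9 / 2200) = 7687.06 m/s
Step 3: Compute f0.
f0 = 0.162 * 1e-6 / (130e-6)^2 * 7687.06 = 73686.6 Hz = 73.69 kHz


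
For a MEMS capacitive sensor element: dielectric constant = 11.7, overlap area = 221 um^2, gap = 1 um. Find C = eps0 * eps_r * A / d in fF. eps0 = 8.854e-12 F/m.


Step 1: Convert area to m^2: A = 221e-12 m^2
Step 2: Convert gap to m: d = 1e-6 m
Step 3: C = eps0 * eps_r * A / d
C = 8.854e-12 * 11.7 * 221e-12 / 1e-6
Step 4: Convert to fF (multiply by 1e15).
C = 22.89 fF


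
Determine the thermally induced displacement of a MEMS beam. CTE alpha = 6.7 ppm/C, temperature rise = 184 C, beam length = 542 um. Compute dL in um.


Step 1: Convert CTE: alpha = 6.7 ppm/C = 6.7e-6 /C
Step 2: dL = 6.7e-6 * 184 * 542
dL = 0.6682 um


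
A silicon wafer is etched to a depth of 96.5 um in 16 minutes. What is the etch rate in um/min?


Step 1: Etch rate = depth / time
Step 2: rate = 96.5 / 16
rate = 6.031 um/min


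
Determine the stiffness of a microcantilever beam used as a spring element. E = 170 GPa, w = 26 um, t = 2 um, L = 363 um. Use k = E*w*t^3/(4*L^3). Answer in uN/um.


Step 1: Convert E to consistent units (1 GPa = 1000 uN/um^2).
E = 170 GPa = 170000 uN/um^2
Step 2: Compute t^3 = 2^3 = 8
Step 3: Compute L^3 = 363^3 = 47832147
Step 4: k = 170000 * 26 * 8 / (4 * 47832147)
k = 0.1848 uN/um


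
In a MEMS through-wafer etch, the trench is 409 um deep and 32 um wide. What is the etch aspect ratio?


Step 1: AR = depth / width
Step 2: AR = 409 / 32
AR = 12.8


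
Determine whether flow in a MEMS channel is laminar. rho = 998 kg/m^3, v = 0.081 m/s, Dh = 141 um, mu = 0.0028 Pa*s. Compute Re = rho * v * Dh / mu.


Step 1: Convert Dh to meters: Dh = 141e-6 m
Step 2: Re = rho * v * Dh / mu
Re = 998 * 0.081 * 141e-6 / 0.0028
Re = 4.071
Since Re = 4.071 is below ~2300, the flow is laminar.


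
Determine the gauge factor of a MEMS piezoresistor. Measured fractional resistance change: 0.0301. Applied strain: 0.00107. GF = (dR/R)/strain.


Step 1: Identify values.
dR/R = 0.0301, strain = 0.00107
Step 2: GF = (dR/R) / strain = 0.0301 / 0.00107
GF = 28.1


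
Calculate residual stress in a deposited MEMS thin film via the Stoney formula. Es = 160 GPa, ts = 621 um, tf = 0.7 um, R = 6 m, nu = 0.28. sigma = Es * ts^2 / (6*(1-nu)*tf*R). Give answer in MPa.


Step 1: Compute numerator: Es * ts^2 = 160 * 621^2 = 61702560 (GPa*um^2)
Step 2: Compute denominator (R in um): 6*(1-nu)*tf*R = 6*0.72*0.7*6e6 = 18144000.0 (um^2)
Step 3: sigma (GPa) = 61702560 / 18144000.0 = 3.400714e+00 GPa
Step 4: Convert to MPa (x1000): sigma = 3400.7 MPa


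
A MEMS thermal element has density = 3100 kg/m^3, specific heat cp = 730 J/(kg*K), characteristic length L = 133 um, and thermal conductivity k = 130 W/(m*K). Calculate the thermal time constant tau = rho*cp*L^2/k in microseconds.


Step 1: Convert L to m: L = 133e-6 m
Step 2: L^2 = (133e-6)^2 = 1.7689e-08 m^2
Step 3: tau = 3100 * 730 * 1.7689e-08 / 130 = 3.0792467e-04 s
Step 4: Convert to microseconds (multiply by 1e6).
tau = 307.925 us


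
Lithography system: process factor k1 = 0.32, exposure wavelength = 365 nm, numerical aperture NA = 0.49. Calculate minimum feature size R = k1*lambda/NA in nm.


Step 1: Identify values: k1 = 0.32, lambda = 365 nm, NA = 0.49
Step 2: R = k1 * lambda / NA
R = 0.32 * 365 / 0.49
R = 238.4 nm


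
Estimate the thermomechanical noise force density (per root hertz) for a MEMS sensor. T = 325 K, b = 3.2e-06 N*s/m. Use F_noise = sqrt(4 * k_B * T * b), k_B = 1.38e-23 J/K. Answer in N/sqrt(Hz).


Step 1: Compute 4 * k_B * T * b
= 4 * 1.38e-23 * 325 * 3.2e-06
= 5.7408e-26 N^2/Hz
Step 2: F_noise = sqrt(5.7408e-26)
F_noise = 2.40e-13 N/sqrt(Hz)


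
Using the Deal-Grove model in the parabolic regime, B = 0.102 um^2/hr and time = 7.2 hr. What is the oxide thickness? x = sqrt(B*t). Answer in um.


Step 1: Compute B*t = 0.102 * 7.2 = 0.7344
Step 2: x = sqrt(0.7344)
x = 0.857 um


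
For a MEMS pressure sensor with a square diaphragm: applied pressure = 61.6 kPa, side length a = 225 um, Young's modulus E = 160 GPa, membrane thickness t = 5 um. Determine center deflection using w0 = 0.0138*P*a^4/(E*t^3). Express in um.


Step 1: Convert pressure to compatible units (E is in GPa, so P in GPa).
P = 61.6 kPa = 61.6e-6 GPa
Step 2: Compute numerator: 0.0138 * P * a^4.
a^4 = 225^4 = 2562890625
numerator = 0.0138 * 61.6e-6 * 2562890625 = 2.17866e+03
Step 3: Compute denominator: E * t^3 = 160 * 5^3 = 20000
Step 4: w0 = numerator / denominator = 2.17866e+03 / 20000 = 0.1089 um


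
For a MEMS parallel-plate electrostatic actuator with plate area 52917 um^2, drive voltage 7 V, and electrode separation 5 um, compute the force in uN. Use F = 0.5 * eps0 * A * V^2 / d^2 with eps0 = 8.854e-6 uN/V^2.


Step 1: Identify parameters.
eps0 = 8.854e-6 uN/V^2, A = 52917 um^2, V = 7 V, d = 5 um
Step 2: Compute V^2 = 7^2 = 49
Step 3: Compute d^2 = 5^2 = 25
Step 4: F = 0.5 * 8.854e-6 * 52917 * 49 / 25
F = 0.459 uN


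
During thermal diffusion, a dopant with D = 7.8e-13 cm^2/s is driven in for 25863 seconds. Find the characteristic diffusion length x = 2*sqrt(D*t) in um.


Step 1: Compute D*t = 7.8e-13 * 25863 = 2.017314e-08 cm^2
Step 2: sqrt(D*t) = 1.42032e-04 cm
Step 3: x = 2 * 1.42032e-04 cm = 2.84064e-04 cm
Step 4: Convert to um (1 cm = 1e4 um): x = 2.841 um


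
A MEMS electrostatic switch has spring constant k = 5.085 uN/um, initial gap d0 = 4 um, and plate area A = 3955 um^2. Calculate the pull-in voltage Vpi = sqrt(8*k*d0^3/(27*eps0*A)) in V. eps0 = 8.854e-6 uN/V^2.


Step 1: Compute numerator: 8 * k * d0^3 = 8 * 5.085 * 4^3 = 2603.52
Step 2: Compute denominator: 27 * eps0 * A = 27 * 8.854e-6 * 3955 = 0.945474
Step 3: Vpi = sqrt(2603.52 / 0.945474)
Vpi = 52.48 V


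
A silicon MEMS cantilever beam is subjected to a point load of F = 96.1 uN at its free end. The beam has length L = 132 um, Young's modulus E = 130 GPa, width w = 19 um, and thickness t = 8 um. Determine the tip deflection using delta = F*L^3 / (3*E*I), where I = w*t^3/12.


Step 1: Calculate the second moment of area.
I = w * t^3 / 12 = 19 * 8^3 / 12 = 810.6667 um^4
Step 2: Convert E to consistent units (1 GPa = 1000 uN/um^2).
E = 130 GPa = 130000 uN/um^2
Step 3: Calculate tip deflection.
delta = F * L^3 / (3 * E * I)
delta = 96.1 * 132^3 / (3 * 130000 * 810.6667)
delta = 0.6991 um


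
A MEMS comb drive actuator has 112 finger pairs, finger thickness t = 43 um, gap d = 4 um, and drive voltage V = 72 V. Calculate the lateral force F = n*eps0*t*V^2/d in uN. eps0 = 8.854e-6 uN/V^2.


Step 1: Parameters: n=112, eps0=8.854e-6 uN/V^2, t=43 um, V=72 V, d=4 um
Step 2: V^2 = 5184
Step 3: F = 112 * 8.854e-6 * 43 * 5184 / 4
F = 55.263 uN


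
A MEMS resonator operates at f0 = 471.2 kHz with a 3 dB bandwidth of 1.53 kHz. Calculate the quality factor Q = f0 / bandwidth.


Step 1: Q = f0 / bandwidth
Step 2: Q = 471.2 / 1.53
Q = 308.0


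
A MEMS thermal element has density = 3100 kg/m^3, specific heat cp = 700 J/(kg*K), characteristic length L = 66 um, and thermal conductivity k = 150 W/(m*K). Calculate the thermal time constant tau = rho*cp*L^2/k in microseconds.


Step 1: Convert L to m: L = 66e-6 m
Step 2: L^2 = (66e-6)^2 = 4.356e-09 m^2
Step 3: tau = 3100 * 700 * 4.356e-09 / 150 = 6.30168e-05 s
Step 4: Convert to microseconds (multiply by 1e6).
tau = 63.017 us


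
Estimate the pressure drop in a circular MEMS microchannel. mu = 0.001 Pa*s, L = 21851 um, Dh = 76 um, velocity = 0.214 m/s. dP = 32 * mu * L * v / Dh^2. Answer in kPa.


Step 1: Convert to SI: L = 21851e-6 m, Dh = 76e-6 m
Step 2: dP = 32 * 0.001 * 21851e-6 * 0.214 / (76e-6)^2
Step 3: dP = 25906.45 Pa
Step 4: Convert to kPa: dP = 25.91 kPa


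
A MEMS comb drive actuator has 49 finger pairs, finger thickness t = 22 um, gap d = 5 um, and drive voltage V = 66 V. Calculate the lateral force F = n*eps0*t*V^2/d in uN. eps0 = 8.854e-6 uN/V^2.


Step 1: Parameters: n=49, eps0=8.854e-6 uN/V^2, t=22 um, V=66 V, d=5 um
Step 2: V^2 = 4356
Step 3: F = 49 * 8.854e-6 * 22 * 4356 / 5
F = 8.315 uN


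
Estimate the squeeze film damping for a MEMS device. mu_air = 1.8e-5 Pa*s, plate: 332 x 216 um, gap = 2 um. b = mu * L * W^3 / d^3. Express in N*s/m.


Step 1: Convert to SI.
L = 332e-6 m, W = 216e-6 m, d = 2e-6 m
Step 2: W^3 = (216e-6)^3 = 1.01e-11 m^3
Step 3: d^3 = (2e-6)^3 = 8.00e-18 m^3
Step 4: b = 1.8e-5 * 332e-6 * 1.01e-11 / 8.00e-18
b = 7.53e-03 N*s/m


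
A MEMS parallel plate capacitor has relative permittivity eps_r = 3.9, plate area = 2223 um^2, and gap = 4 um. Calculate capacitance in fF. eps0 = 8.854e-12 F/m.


Step 1: Convert area to m^2: A = 2223e-12 m^2
Step 2: Convert gap to m: d = 4e-6 m
Step 3: C = eps0 * eps_r * A / d
C = 8.854e-12 * 3.9 * 2223e-12 / 4e-6
Step 4: Convert to fF (multiply by 1e15).
C = 19.19 fF


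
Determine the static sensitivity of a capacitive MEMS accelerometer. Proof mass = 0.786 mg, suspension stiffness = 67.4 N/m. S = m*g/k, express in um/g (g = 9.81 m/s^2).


Step 1: Convert mass: m = 0.786 mg = 7.86e-07 kg
Step 2: S = m * g / k = 7.86e-07 * 9.81 / 67.4
Step 3: S = 1.14e-07 m/g
Step 4: Convert to um/g: S = 0.114 um/g


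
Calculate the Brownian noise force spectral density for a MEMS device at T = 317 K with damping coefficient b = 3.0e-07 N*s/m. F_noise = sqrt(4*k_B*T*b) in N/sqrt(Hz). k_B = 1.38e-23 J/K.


Step 1: Compute 4 * k_B * T * b
= 4 * 1.38e-23 * 317 * 3.0e-07
= 5.2495e-27 N^2/Hz
Step 2: F_noise = sqrt(5.2495e-27)
F_noise = 7.25e-14 N/sqrt(Hz)


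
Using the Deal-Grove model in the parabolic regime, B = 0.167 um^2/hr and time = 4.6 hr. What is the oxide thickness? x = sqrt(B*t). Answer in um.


Step 1: Compute B*t = 0.167 * 4.6 = 0.7682
Step 2: x = sqrt(0.7682)
x = 0.876 um


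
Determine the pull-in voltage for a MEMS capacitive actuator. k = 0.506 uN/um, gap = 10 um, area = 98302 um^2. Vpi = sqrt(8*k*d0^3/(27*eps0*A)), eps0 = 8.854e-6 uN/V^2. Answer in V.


Step 1: Compute numerator: 8 * k * d0^3 = 8 * 0.506 * 10^3 = 4048.0
Step 2: Compute denominator: 27 * eps0 * A = 27 * 8.854e-6 * 98302 = 23.49988
Step 3: Vpi = sqrt(4048.0 / 23.49988)
Vpi = 13.12 V


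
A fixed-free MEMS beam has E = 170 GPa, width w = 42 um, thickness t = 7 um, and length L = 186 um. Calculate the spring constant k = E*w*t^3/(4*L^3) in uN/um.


Step 1: Convert E to consistent units (1 GPa = 1000 uN/um^2).
E = 170 GPa = 170000 uN/um^2
Step 2: Compute t^3 = 7^3 = 343
Step 3: Compute L^3 = 186^3 = 6434856
Step 4: k = 170000 * 42 * 343 / (4 * 6434856)
k = 95.1467 uN/um


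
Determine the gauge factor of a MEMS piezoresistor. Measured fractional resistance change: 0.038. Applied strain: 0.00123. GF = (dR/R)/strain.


Step 1: Identify values.
dR/R = 0.038, strain = 0.00123
Step 2: GF = (dR/R) / strain = 0.038 / 0.00123
GF = 30.9


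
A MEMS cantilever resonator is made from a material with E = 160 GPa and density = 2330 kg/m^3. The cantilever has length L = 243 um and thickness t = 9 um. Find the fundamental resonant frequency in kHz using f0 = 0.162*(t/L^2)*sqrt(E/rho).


Step 1: Convert units to SI.
t_SI = 9e-6 m, L_SI = 243e-6 m
Step 2: Calculate sqrt(E/rho).
sqrt(160e9 / 2330) = 8286.71 m/s
Step 3: Compute f0.
f0 = 0.162 * 9e-6 / (243e-6)^2 * 8286.71 = 204610.1 Hz = 204.61 kHz


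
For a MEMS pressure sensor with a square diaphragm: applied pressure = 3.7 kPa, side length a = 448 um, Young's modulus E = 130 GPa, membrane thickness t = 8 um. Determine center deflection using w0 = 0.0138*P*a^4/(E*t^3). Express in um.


Step 1: Convert pressure to compatible units (E is in GPa, so P in GPa).
P = 3.7 kPa = 3.7e-6 GPa
Step 2: Compute numerator: 0.0138 * P * a^4.
a^4 = 448^4 = 40282095616
numerator = 0.0138 * 3.7e-6 * 40282095616 = 2.0568e+03
Step 3: Compute denominator: E * t^3 = 130 * 8^3 = 66560
Step 4: w0 = numerator / denominator = 2.0568e+03 / 66560 = 0.0309 um


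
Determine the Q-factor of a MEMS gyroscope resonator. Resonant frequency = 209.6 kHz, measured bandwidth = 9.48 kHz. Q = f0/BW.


Step 1: Q = f0 / bandwidth
Step 2: Q = 209.6 / 9.48
Q = 22.1


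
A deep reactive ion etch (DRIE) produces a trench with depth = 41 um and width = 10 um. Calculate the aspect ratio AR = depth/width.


Step 1: AR = depth / width
Step 2: AR = 41 / 10
AR = 4.1


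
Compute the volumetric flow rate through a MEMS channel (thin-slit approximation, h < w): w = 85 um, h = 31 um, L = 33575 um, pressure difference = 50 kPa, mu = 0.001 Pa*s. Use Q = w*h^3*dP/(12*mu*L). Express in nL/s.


Step 1: Convert all dimensions to SI (meters).
w = 85e-6 m, h = 31e-6 m, L = 33575e-6 m, dP = 50e3 Pa
Step 2: Q = w * h^3 * dP / (12 * mu * L)
Q = 85e-6 * (31e-6)^3 * 50e3 / (12 * 0.001 * 33575e-6) = 3.1425105e-10 m^3/s
Step 3: Convert Q from m^3/s to nL/s (1 m^3 = 1e12 nL, so multiply by 1e12).
Q = 314.251 nL/s


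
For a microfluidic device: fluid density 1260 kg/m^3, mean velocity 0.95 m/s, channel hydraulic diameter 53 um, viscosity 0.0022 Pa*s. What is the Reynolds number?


Step 1: Convert Dh to meters: Dh = 53e-6 m
Step 2: Re = rho * v * Dh / mu
Re = 1260 * 0.95 * 53e-6 / 0.0022
Re = 28.837


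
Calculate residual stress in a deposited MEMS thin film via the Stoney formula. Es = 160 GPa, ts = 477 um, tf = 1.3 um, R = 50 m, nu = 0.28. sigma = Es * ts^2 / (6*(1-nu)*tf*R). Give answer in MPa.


Step 1: Compute numerator: Es * ts^2 = 160 * 477^2 = 36404640 (GPa*um^2)
Step 2: Compute denominator (R in um): 6*(1-nu)*tf*R = 6*0.72*1.3*50e6 = 280800000.0 (um^2)
Step 3: sigma (GPa) = 36404640 / 280800000.0 = 1.29646e-01 GPa
Step 4: Convert to MPa (x1000): sigma = 129.6 MPa


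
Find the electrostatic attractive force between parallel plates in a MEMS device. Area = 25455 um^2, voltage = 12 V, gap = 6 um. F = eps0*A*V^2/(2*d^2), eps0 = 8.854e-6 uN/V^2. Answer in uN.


Step 1: Identify parameters.
eps0 = 8.854e-6 uN/V^2, A = 25455 um^2, V = 12 V, d = 6 um
Step 2: Compute V^2 = 12^2 = 144
Step 3: Compute d^2 = 6^2 = 36
Step 4: F = 0.5 * 8.854e-6 * 25455 * 144 / 36
F = 0.451 uN


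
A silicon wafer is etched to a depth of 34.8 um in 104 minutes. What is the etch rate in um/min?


Step 1: Etch rate = depth / time
Step 2: rate = 34.8 / 104
rate = 0.335 um/min


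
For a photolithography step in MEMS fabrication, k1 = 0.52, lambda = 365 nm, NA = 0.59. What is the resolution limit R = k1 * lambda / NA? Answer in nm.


Step 1: Identify values: k1 = 0.52, lambda = 365 nm, NA = 0.59
Step 2: R = k1 * lambda / NA
R = 0.52 * 365 / 0.59
R = 321.7 nm


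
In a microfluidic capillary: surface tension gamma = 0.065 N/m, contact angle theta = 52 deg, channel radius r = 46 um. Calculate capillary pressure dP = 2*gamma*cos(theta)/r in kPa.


Step 1: cos(52 deg) = 0.6157
Step 2: Convert r to m: r = 46e-6 m
Step 3: dP = 2 * 0.065 * 0.6157 / 46e-6 = 1740.0 Pa
Step 4: Convert Pa to kPa (divide by 1000).
dP = 1.74 kPa


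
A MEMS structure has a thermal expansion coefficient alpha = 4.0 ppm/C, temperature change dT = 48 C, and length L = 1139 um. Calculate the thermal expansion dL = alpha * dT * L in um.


Step 1: Convert CTE: alpha = 4.0 ppm/C = 4.0e-6 /C
Step 2: dL = 4.0e-6 * 48 * 1139
dL = 0.2187 um


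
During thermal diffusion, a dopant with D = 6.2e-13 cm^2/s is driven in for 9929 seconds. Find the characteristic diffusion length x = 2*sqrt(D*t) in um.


Step 1: Compute D*t = 6.2e-13 * 9929 = 6.15598e-09 cm^2
Step 2: sqrt(D*t) = 7.84601e-05 cm
Step 3: x = 2 * 7.84601e-05 cm = 1.569202e-04 cm
Step 4: Convert to um (1 cm = 1e4 um): x = 1.569 um


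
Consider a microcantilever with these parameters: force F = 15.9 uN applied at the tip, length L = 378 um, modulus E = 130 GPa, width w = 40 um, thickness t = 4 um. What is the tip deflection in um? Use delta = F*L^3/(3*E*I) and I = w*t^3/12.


Step 1: Calculate the second moment of area.
I = w * t^3 / 12 = 40 * 4^3 / 12 = 213.3333 um^4
Step 2: Convert E to consistent units (1 GPa = 1000 uN/um^2).
E = 130 GPa = 130000 uN/um^2
Step 3: Calculate tip deflection.
delta = F * L^3 / (3 * E * I)
delta = 15.9 * 378^3 / (3 * 130000 * 213.3333)
delta = 10.3217 um


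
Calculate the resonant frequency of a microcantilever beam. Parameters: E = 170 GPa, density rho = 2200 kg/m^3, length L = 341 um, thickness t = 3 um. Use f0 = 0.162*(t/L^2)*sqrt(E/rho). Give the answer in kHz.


Step 1: Convert units to SI.
t_SI = 3e-6 m, L_SI = 341e-6 m
Step 2: Calculate sqrt(E/rho).
sqrt(170e9 / 2200) = 8790.49 m/s
Step 3: Compute f0.
f0 = 0.162 * 3e-6 / (341e-6)^2 * 8790.49 = 36740.1 Hz = 36.74 kHz


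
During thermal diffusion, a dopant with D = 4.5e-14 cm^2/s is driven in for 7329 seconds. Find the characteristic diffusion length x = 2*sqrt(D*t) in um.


Step 1: Compute D*t = 4.5e-14 * 7329 = 3.29805e-10 cm^2
Step 2: sqrt(D*t) = 1.8161e-05 cm
Step 3: x = 2 * 1.8161e-05 cm = 3.6322e-05 cm
Step 4: Convert to um (1 cm = 1e4 um): x = 0.363 um


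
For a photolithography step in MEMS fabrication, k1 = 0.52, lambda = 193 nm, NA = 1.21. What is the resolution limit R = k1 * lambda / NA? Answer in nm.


Step 1: Identify values: k1 = 0.52, lambda = 193 nm, NA = 1.21
Step 2: R = k1 * lambda / NA
R = 0.52 * 193 / 1.21
R = 82.9 nm


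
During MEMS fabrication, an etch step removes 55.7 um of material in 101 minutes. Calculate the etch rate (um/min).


Step 1: Etch rate = depth / time
Step 2: rate = 55.7 / 101
rate = 0.551 um/min


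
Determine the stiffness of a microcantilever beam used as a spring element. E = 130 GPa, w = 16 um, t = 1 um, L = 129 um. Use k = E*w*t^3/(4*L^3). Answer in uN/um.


Step 1: Convert E to consistent units (1 GPa = 1000 uN/um^2).
E = 130 GPa = 130000 uN/um^2
Step 2: Compute t^3 = 1^3 = 1
Step 3: Compute L^3 = 129^3 = 2146689
Step 4: k = 130000 * 16 * 1 / (4 * 2146689)
k = 0.2422 uN/um


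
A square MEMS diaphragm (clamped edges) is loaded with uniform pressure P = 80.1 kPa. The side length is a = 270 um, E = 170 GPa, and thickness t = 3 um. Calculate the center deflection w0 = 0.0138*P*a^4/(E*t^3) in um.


Step 1: Convert pressure to compatible units (E is in GPa, so P in GPa).
P = 80.1 kPa = 80.1e-6 GPa
Step 2: Compute numerator: 0.0138 * P * a^4.
a^4 = 270^4 = 5314410000
numerator = 0.0138 * 80.1e-6 * 5314410000 = 5.874443e+03
Step 3: Compute denominator: E * t^3 = 170 * 3^3 = 4590
Step 4: w0 = numerator / denominator = 5.874443e+03 / 4590 = 1.2798 um


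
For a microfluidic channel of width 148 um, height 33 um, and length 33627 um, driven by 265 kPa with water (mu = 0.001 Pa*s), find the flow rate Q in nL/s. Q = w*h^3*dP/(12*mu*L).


Step 1: Convert all dimensions to SI (meters).
w = 148e-6 m, h = 33e-6 m, L = 33627e-6 m, dP = 265e3 Pa
Step 2: Q = w * h^3 * dP / (12 * mu * L)
Q = 148e-6 * (33e-6)^3 * 265e3 / (12 * 0.001 * 33627e-6) = 3.49285083e-09 m^3/s
Step 3: Convert Q from m^3/s to nL/s (1 m^3 = 1e12 nL, so multiply by 1e12).
Q = 3492.851 nL/s


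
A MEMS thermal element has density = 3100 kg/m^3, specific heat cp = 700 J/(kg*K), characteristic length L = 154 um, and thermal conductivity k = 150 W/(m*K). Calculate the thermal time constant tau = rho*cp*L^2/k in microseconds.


Step 1: Convert L to m: L = 154e-6 m
Step 2: L^2 = (154e-6)^2 = 2.3716e-08 m^2
Step 3: tau = 3100 * 700 * 2.3716e-08 / 150 = 3.4309147e-04 s
Step 4: Convert to microseconds (multiply by 1e6).
tau = 343.091 us


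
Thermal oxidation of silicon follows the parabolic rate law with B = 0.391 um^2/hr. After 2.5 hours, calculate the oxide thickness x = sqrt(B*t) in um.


Step 1: Compute B*t = 0.391 * 2.5 = 0.9775
Step 2: x = sqrt(0.9775)
x = 0.989 um


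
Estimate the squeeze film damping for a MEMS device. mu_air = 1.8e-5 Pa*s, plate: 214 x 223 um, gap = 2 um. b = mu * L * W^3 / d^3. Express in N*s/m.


Step 1: Convert to SI.
L = 214e-6 m, W = 223e-6 m, d = 2e-6 m
Step 2: W^3 = (223e-6)^3 = 1.11e-11 m^3
Step 3: d^3 = (2e-6)^3 = 8.00e-18 m^3
Step 4: b = 1.8e-5 * 214e-6 * 1.11e-11 / 8.00e-18
b = 5.34e-03 N*s/m


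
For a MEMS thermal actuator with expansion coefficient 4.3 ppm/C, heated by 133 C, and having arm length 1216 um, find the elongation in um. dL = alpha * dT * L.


Step 1: Convert CTE: alpha = 4.3 ppm/C = 4.3e-6 /C
Step 2: dL = 4.3e-6 * 133 * 1216
dL = 0.6954 um


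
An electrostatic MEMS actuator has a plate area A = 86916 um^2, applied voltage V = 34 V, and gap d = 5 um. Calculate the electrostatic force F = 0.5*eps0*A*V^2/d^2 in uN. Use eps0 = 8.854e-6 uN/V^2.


Step 1: Identify parameters.
eps0 = 8.854e-6 uN/V^2, A = 86916 um^2, V = 34 V, d = 5 um
Step 2: Compute V^2 = 34^2 = 1156
Step 3: Compute d^2 = 5^2 = 25
Step 4: F = 0.5 * 8.854e-6 * 86916 * 1156 / 25
F = 17.792 uN


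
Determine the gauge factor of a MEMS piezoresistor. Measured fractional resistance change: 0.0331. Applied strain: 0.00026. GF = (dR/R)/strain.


Step 1: Identify values.
dR/R = 0.0331, strain = 0.00026
Step 2: GF = (dR/R) / strain = 0.0331 / 0.00026
GF = 127.3


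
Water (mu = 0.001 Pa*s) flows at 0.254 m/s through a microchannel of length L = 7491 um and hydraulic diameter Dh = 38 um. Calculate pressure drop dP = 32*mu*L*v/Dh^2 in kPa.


Step 1: Convert to SI: L = 7491e-6 m, Dh = 38e-6 m
Step 2: dP = 32 * 0.001 * 7491e-6 * 0.254 / (38e-6)^2
Step 3: dP = 42165.41 Pa
Step 4: Convert to kPa: dP = 42.17 kPa


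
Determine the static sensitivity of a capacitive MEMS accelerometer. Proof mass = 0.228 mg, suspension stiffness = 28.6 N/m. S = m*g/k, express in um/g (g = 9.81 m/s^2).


Step 1: Convert mass: m = 0.228 mg = 2.28e-07 kg
Step 2: S = m * g / k = 2.28e-07 * 9.81 / 28.6
Step 3: S = 7.82e-08 m/g
Step 4: Convert to um/g: S = 0.078 um/g


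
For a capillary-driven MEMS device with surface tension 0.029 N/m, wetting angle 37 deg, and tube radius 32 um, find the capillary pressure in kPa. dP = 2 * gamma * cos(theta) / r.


Step 1: cos(37 deg) = 0.7986
Step 2: Convert r to m: r = 32e-6 m
Step 3: dP = 2 * 0.029 * 0.7986 / 32e-6 = 1447.5 Pa
Step 4: Convert Pa to kPa (divide by 1000).
dP = 1.45 kPa


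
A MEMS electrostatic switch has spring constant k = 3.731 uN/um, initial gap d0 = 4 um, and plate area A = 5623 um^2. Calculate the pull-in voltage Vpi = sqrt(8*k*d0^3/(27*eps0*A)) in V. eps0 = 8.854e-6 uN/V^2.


Step 1: Compute numerator: 8 * k * d0^3 = 8 * 3.731 * 4^3 = 1910.272
Step 2: Compute denominator: 27 * eps0 * A = 27 * 8.854e-6 * 5623 = 1.344223
Step 3: Vpi = sqrt(1910.272 / 1.344223)
Vpi = 37.7 V


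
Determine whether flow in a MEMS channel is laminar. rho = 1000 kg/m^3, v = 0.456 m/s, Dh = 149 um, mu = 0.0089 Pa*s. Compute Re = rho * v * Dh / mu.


Step 1: Convert Dh to meters: Dh = 149e-6 m
Step 2: Re = rho * v * Dh / mu
Re = 1000 * 0.456 * 149e-6 / 0.0089
Re = 7.634
Since Re = 7.634 is below ~2300, the flow is laminar.


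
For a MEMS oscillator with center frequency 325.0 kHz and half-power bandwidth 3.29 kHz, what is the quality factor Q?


Step 1: Q = f0 / bandwidth
Step 2: Q = 325.0 / 3.29
Q = 98.8


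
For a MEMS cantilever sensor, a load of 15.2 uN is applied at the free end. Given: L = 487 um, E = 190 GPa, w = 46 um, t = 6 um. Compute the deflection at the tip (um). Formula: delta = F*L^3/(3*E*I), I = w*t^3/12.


Step 1: Calculate the second moment of area.
I = w * t^3 / 12 = 46 * 6^3 / 12 = 828.0 um^4
Step 2: Convert E to consistent units (1 GPa = 1000 uN/um^2).
E = 190 GPa = 190000 uN/um^2
Step 3: Calculate tip deflection.
delta = F * L^3 / (3 * E * I)
delta = 15.2 * 487^3 / (3 * 190000 * 828.0)
delta = 3.7198 um
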